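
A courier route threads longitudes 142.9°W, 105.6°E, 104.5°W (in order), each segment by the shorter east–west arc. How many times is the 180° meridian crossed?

2

Leg 1: -142.9° → +105.6°, shortest Δλ = -111.5° (west) — crosses 180°.
Leg 2: +105.6° → -104.5°, shortest Δλ = 149.9° (east) — crosses 180°.
Total crossings: 2.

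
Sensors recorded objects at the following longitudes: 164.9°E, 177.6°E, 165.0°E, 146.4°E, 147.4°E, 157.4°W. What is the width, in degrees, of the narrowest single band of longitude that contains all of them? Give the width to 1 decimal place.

Sort the longitudes: -157.4°, +146.4°, +147.4°, +164.9°, +165.0°, +177.6°.
Eastward gaps between consecutive values (wrapping around): 303.8°, 1.0°, 17.5°, 0.1°, 12.6°, 25.0°.
Largest gap = 303.8° ⇒ minimal covering band is its complement: 360° − 303.8° = 56.2°.
Band runs from +146.4° eastward to -157.4°, crossing the antimeridian.

56.2°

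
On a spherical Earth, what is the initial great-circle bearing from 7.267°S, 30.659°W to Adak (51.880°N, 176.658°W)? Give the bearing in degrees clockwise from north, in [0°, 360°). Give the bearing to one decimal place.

Δλ = -176.658 − -30.659 = -145.999°.
θ = atan2( sin Δλ · cos φ₂ , cos φ₁ · sin φ₂ − sin φ₁ · cos φ₂ · cos Δλ )
  = atan2(-0.34520, 0.71567) = -25.751° → normalised to [0°, 360°): 334.249°.

334.2°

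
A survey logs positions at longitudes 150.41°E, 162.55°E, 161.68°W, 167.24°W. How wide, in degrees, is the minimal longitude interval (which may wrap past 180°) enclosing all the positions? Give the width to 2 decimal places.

Sort the longitudes: -167.24°, -161.68°, +150.41°, +162.55°.
Eastward gaps between consecutive values (wrapping around): 5.56°, 312.09°, 12.14°, 30.21°.
Largest gap = 312.09° ⇒ minimal covering band is its complement: 360° − 312.09° = 47.91°.
Band runs from +150.41° eastward to -161.68°, crossing the antimeridian.

47.91°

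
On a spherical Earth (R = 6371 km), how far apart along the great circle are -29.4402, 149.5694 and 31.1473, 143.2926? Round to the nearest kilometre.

Δλ = 143.2926 − 149.5694 = -6.2768°.
Δφ = 31.1473 − -29.4402 = 60.5875°.
a = sin²(Δφ/2) + cos φ₁ · cos φ₂ · sin²(Δλ/2) = 0.256687.
c = 2·atan2(√a, √(1−a)) = 1.06257 rad → d = 6371·c ≈ 6769.65 km.

6770 km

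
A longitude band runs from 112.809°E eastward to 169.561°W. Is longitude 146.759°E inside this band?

Band width going east from +112.809° to -169.561°: ((-169.561 − 112.809) mod 360) = 77.630°.
Offset of +146.759° east of the west edge: ((146.759 − 112.809) mod 360) = 33.950°.
33.950° ≤ 77.630° ⇒ inside.

Yes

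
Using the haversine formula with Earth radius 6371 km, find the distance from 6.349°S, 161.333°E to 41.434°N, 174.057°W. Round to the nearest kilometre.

Δλ = -174.057 − 161.333 = -335.390°; wrapped into (−180°, 180°]: 24.610°.
Δφ = 41.434 − -6.349 = 47.783°.
a = sin²(Δφ/2) + cos φ₁ · cos φ₂ · sin²(Δλ/2) = 0.197872.
c = 2·atan2(√a, √(1−a)) = 0.92196 rad → d = 6371·c ≈ 5873.83 km.

5874 km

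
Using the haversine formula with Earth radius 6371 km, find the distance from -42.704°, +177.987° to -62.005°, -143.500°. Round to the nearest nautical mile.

Δλ = -143.500 − 177.987 = -321.487°; wrapped into (−180°, 180°]: 38.513°.
Δφ = -62.005 − -42.704 = -19.301°.
a = sin²(Δφ/2) + cos φ₁ · cos φ₂ · sin²(Δλ/2) = 0.065621.
c = 2·atan2(√a, √(1−a)) = 0.51811 rad → d = 6371·c ≈ 3300.85 km ≈ 1782.32 nmi.

1782 nmi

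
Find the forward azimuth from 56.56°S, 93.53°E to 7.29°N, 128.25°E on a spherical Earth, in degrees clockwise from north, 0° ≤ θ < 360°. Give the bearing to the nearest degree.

37°

Δλ = 128.25 − 93.53 = 34.72°.
θ = atan2( sin Δλ · cos φ₂ , cos φ₁ · sin φ₂ − sin φ₁ · cos φ₂ · cos Δλ )
  = atan2(0.56496, 0.75026) = 36.980° → normalised to [0°, 360°): 36.980°.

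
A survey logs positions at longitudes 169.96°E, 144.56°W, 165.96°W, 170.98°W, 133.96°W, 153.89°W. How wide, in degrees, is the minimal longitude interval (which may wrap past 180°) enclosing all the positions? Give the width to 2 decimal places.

56.08°

Sort the longitudes: -170.98°, -165.96°, -153.89°, -144.56°, -133.96°, +169.96°.
Eastward gaps between consecutive values (wrapping around): 5.02°, 12.07°, 9.33°, 10.60°, 303.92°, 19.06°.
Largest gap = 303.92° ⇒ minimal covering band is its complement: 360° − 303.92° = 56.08°.
Band runs from +169.96° eastward to -133.96°, crossing the antimeridian.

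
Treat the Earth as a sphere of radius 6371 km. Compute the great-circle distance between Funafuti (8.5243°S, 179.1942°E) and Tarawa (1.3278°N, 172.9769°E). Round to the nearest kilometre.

1294 km

Δλ = 172.9769 − 179.1942 = -6.2173°.
Δφ = 1.3278 − -8.5243 = 9.8521°.
a = sin²(Δφ/2) + cos φ₁ · cos φ₂ · sin²(Δλ/2) = 0.010281.
c = 2·atan2(√a, √(1−a)) = 0.20314 rad → d = 6371·c ≈ 1294.22 km.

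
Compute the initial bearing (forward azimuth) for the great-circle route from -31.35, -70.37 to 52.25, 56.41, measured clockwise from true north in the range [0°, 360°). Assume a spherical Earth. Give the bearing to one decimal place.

Δλ = 56.41 − -70.37 = 126.78°.
θ = atan2( sin Δλ · cos φ₂ , cos φ₁ · sin φ₂ − sin φ₁ · cos φ₂ · cos Δλ )
  = atan2(0.49035, 0.48454) = 45.341° → normalised to [0°, 360°): 45.341°.

45.3°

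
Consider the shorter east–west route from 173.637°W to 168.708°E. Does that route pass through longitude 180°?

Naïve |168.708 − -173.637| = 342.345° > 180°, so the shorter arc goes the other way round — across 180°.
Signed shortest Δλ = ((168.708 − -173.637 + 180) mod 360) − 180 = -17.655°.
Going west by 17.655° from -173.637° passes through 180° before reaching +168.708°.

Yes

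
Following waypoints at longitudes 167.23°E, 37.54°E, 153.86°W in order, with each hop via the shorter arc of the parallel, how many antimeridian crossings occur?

Leg 1: +167.23° → +37.54°, shortest Δλ = -129.69° (west) — does not cross 180°.
Leg 2: +37.54° → -153.86°, shortest Δλ = 168.6° (east) — crosses 180°.
Total crossings: 1.

1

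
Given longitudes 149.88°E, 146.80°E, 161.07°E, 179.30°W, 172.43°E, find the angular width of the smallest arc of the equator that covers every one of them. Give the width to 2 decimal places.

Sort the longitudes: -179.30°, +146.80°, +149.88°, +161.07°, +172.43°.
Eastward gaps between consecutive values (wrapping around): 326.10°, 3.08°, 11.19°, 11.36°, 8.27°.
Largest gap = 326.10° ⇒ minimal covering band is its complement: 360° − 326.10° = 33.90°.
Band runs from +146.80° eastward to -179.30°, crossing the antimeridian.

33.90°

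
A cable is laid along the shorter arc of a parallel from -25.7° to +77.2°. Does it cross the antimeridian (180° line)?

No

Signed shortest Δλ = ((77.2 − -25.7 + 180) mod 360) − 180 = 102.9°.
Going east by 102.9° from -25.7° reaches +77.2° without touching 180°.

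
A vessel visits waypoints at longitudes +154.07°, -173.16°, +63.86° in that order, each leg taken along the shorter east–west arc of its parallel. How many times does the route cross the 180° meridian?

2

Leg 1: +154.07° → -173.16°, shortest Δλ = 32.77° (east) — crosses 180°.
Leg 2: -173.16° → +63.86°, shortest Δλ = -122.98° (west) — crosses 180°.
Total crossings: 2.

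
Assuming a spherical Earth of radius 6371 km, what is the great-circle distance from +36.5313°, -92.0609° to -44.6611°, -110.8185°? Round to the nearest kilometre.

9223 km

Δλ = -110.8185 − -92.0609 = -18.7576°.
Δφ = -44.6611 − 36.5313 = -81.1924°.
a = sin²(Δφ/2) + cos φ₁ · cos φ₂ · sin²(Δλ/2) = 0.438619.
c = 2·atan2(√a, √(1−a)) = 1.44772 rad → d = 6371·c ≈ 9223.45 km.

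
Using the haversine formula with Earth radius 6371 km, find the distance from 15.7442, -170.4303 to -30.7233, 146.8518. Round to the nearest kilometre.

Δλ = 146.8518 − -170.4303 = 317.2821°; wrapped into (−180°, 180°]: -42.7179°.
Δφ = -30.7233 − 15.7442 = -46.4675°.
a = sin²(Δφ/2) + cos φ₁ · cos φ₂ · sin²(Δλ/2) = 0.265370.
c = 2·atan2(√a, √(1−a)) = 1.08234 rad → d = 6371·c ≈ 6895.61 km.

6896 km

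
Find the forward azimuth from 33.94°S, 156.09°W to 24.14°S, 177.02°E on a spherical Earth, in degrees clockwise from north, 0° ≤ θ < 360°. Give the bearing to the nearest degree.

286°

Δλ = 177.02 − -156.09 = 333.11°; wrapped into (−180°, 180°]: -26.89°.
θ = atan2( sin Δλ · cos φ₂ , cos φ₁ · sin φ₂ − sin φ₁ · cos φ₂ · cos Δλ )
  = atan2(-0.41273, 0.11512) = -74.415° → normalised to [0°, 360°): 285.585°.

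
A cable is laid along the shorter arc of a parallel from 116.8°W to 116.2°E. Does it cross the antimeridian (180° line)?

Naïve |116.2 − -116.8| = 233.0° > 180°, so the shorter arc goes the other way round — across 180°.
Signed shortest Δλ = ((116.2 − -116.8 + 180) mod 360) − 180 = -127.0°.
Going west by 127.0° from -116.8° passes through 180° before reaching +116.2°.

Yes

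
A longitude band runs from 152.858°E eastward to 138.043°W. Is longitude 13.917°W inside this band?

Band width going east from +152.858° to -138.043°: ((-138.043 − 152.858) mod 360) = 69.099°.
Offset of -13.917° east of the west edge: ((-13.917 − 152.858) mod 360) = 193.225°.
193.225° > 69.099° ⇒ outside.

No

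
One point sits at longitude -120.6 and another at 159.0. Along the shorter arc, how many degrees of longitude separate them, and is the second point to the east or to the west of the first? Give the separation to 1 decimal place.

80.4° west

Raw difference: 159.0 − -120.6 = 279.6°.
Normalise into (−180°, 180°]: 279.6° − 360° = -80.4°.
Negative ⇒ the second point lies to the west; separation 80.4°.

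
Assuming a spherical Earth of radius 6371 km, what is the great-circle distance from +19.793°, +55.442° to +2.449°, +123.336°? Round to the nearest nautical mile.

Δλ = 123.336 − 55.442 = 67.894°.
Δφ = 2.449 − 19.793 = -17.344°.
a = sin²(Δφ/2) + cos φ₁ · cos φ₂ · sin²(Δλ/2) = 0.315882.
c = 2·atan2(√a, √(1−a)) = 1.19369 rad → d = 6371·c ≈ 7604.98 km ≈ 4106.36 nmi.

4106 nmi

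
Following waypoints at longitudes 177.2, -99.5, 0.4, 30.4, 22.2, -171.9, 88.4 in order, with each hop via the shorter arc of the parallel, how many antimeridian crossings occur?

3

Leg 1: +177.2° → -99.5°, shortest Δλ = 83.3° (east) — crosses 180°.
Leg 2: -99.5° → +0.4°, shortest Δλ = 99.9° (east) — does not cross 180°.
Leg 3: +0.4° → +30.4°, shortest Δλ = 30.0° (east) — does not cross 180°.
Leg 4: +30.4° → +22.2°, shortest Δλ = -8.2° (west) — does not cross 180°.
Leg 5: +22.2° → -171.9°, shortest Δλ = 165.9° (east) — crosses 180°.
Leg 6: -171.9° → +88.4°, shortest Δλ = -99.7° (west) — crosses 180°.
Total crossings: 3.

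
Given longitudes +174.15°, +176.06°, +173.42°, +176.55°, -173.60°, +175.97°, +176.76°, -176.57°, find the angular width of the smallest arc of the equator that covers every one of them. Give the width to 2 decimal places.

12.98°

Sort the longitudes: -176.57°, -173.60°, +173.42°, +174.15°, +175.97°, +176.06°, +176.55°, +176.76°.
Eastward gaps between consecutive values (wrapping around): 2.97°, 347.02°, 0.73°, 1.82°, 0.09°, 0.49°, 0.21°, 6.67°.
Largest gap = 347.02° ⇒ minimal covering band is its complement: 360° − 347.02° = 12.98°.
Band runs from +173.42° eastward to -173.60°, crossing the antimeridian.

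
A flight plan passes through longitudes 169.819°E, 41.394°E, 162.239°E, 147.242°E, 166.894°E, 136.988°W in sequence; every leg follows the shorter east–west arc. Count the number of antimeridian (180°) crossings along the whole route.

Leg 1: +169.819° → +41.394°, shortest Δλ = -128.425° (west) — does not cross 180°.
Leg 2: +41.394° → +162.239°, shortest Δλ = 120.845° (east) — does not cross 180°.
Leg 3: +162.239° → +147.242°, shortest Δλ = -14.997° (west) — does not cross 180°.
Leg 4: +147.242° → +166.894°, shortest Δλ = 19.652° (east) — does not cross 180°.
Leg 5: +166.894° → -136.988°, shortest Δλ = 56.118° (east) — crosses 180°.
Total crossings: 1.

1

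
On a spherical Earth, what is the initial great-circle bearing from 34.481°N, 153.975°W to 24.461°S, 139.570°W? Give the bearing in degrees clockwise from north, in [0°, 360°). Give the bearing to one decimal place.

164.9°

Δλ = -139.570 − -153.975 = 14.405°.
θ = atan2( sin Δλ · cos φ₂ , cos φ₁ · sin φ₂ − sin φ₁ · cos φ₂ · cos Δλ )
  = atan2(0.22645, -0.84044) = 164.921° → normalised to [0°, 360°): 164.921°.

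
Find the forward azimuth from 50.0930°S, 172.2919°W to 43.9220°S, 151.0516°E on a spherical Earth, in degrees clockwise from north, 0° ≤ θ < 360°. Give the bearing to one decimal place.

269.8°

Δλ = 151.0516 − -172.2919 = 323.3435°; wrapped into (−180°, 180°]: -36.6565°.
θ = atan2( sin Δλ · cos φ₂ , cos φ₁ · sin φ₂ − sin φ₁ · cos φ₂ · cos Δλ )
  = atan2(-0.43002, -0.00178) = -90.237° → normalised to [0°, 360°): 269.763°.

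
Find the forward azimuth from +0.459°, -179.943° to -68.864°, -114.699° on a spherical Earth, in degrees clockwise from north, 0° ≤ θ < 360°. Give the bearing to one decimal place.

Δλ = -114.699 − -179.943 = 65.244°.
θ = atan2( sin Δλ · cos φ₂ , cos φ₁ · sin φ₂ − sin φ₁ · cos φ₂ · cos Δλ )
  = atan2(0.32745, -0.93391) = 160.678° → normalised to [0°, 360°): 160.678°.

160.7°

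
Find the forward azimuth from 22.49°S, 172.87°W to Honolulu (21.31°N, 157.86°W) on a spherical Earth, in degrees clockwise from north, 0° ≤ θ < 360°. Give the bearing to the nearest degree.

20°

Δλ = -157.86 − -172.87 = 15.01°.
θ = atan2( sin Δλ · cos φ₂ , cos φ₁ · sin φ₂ − sin φ₁ · cos φ₂ · cos Δλ )
  = atan2(0.24128, 0.67998) = 19.536° → normalised to [0°, 360°): 19.536°.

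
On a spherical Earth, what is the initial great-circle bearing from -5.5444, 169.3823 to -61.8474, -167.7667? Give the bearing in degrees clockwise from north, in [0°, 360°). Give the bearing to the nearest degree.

168°

Δλ = -167.7667 − 169.3823 = -337.1490°; wrapped into (−180°, 180°]: 22.8510°.
θ = atan2( sin Δλ · cos φ₂ , cos φ₁ · sin φ₂ − sin φ₁ · cos φ₂ · cos Δλ )
  = atan2(0.18323, -0.83556) = 167.632° → normalised to [0°, 360°): 167.632°.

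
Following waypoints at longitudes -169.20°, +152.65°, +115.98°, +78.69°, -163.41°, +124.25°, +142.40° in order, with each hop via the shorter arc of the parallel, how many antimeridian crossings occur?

Leg 1: -169.20° → +152.65°, shortest Δλ = -38.15° (west) — crosses 180°.
Leg 2: +152.65° → +115.98°, shortest Δλ = -36.67° (west) — does not cross 180°.
Leg 3: +115.98° → +78.69°, shortest Δλ = -37.29° (west) — does not cross 180°.
Leg 4: +78.69° → -163.41°, shortest Δλ = 117.9° (east) — crosses 180°.
Leg 5: -163.41° → +124.25°, shortest Δλ = -72.34° (west) — crosses 180°.
Leg 6: +124.25° → +142.40°, shortest Δλ = 18.15° (east) — does not cross 180°.
Total crossings: 3.

3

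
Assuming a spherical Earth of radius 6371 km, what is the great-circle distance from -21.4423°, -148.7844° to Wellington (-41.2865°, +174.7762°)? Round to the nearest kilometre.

4058 km

Δλ = 174.7762 − -148.7844 = 323.5606°; wrapped into (−180°, 180°]: -36.4394°.
Δφ = -41.2865 − -21.4423 = -19.8442°.
a = sin²(Δφ/2) + cos φ₁ · cos φ₂ · sin²(Δλ/2) = 0.098063.
c = 2·atan2(√a, √(1−a)) = 0.63702 rad → d = 6371·c ≈ 4058.43 km.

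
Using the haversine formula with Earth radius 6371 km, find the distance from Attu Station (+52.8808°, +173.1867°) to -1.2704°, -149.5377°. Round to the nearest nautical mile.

3750 nmi

Δλ = -149.5377 − 173.1867 = -322.7244°; wrapped into (−180°, 180°]: 37.2756°.
Δφ = -1.2704 − 52.8808 = -54.1512°.
a = sin²(Δφ/2) + cos φ₁ · cos φ₂ · sin²(Δλ/2) = 0.268796.
c = 2·atan2(√a, √(1−a)) = 1.09009 rad → d = 6371·c ≈ 6944.95 km ≈ 3749.97 nmi.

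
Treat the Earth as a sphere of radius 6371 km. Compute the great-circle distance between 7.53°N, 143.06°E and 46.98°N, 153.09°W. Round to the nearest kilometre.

Δλ = -153.09 − 143.06 = -296.15°; wrapped into (−180°, 180°]: 63.85°.
Δφ = 46.98 − 7.53 = 39.45°.
a = sin²(Δφ/2) + cos φ₁ · cos φ₂ · sin²(Δλ/2) = 0.303050.
c = 2·atan2(√a, √(1−a)) = 1.16592 rad → d = 6371·c ≈ 7428.11 km.

7428 km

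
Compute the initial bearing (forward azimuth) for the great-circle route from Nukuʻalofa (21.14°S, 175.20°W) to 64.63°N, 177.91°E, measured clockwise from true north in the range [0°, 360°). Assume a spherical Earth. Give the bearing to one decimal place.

Δλ = 177.91 − -175.20 = 353.11°; wrapped into (−180°, 180°]: -6.89°.
θ = atan2( sin Δλ · cos φ₂ , cos φ₁ · sin φ₂ − sin φ₁ · cos φ₂ · cos Δλ )
  = atan2(-0.05140, 0.99616) = -2.954° → normalised to [0°, 360°): 357.046°.

357.0°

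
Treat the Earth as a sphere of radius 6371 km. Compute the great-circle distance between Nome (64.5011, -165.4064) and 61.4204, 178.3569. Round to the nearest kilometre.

886 km

Δλ = 178.3569 − -165.4064 = 343.7633°; wrapped into (−180°, 180°]: -16.2367°.
Δφ = 61.4204 − 64.5011 = -3.0807°.
a = sin²(Δφ/2) + cos φ₁ · cos φ₂ · sin²(Δλ/2) = 0.004830.
c = 2·atan2(√a, √(1−a)) = 0.13910 rad → d = 6371·c ≈ 886.22 km.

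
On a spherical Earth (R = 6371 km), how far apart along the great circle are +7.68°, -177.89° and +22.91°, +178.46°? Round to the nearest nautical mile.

938 nmi

Δλ = 178.46 − -177.89 = 356.35°; wrapped into (−180°, 180°]: -3.65°.
Δφ = 22.91 − 7.68 = 15.23°.
a = sin²(Δφ/2) + cos φ₁ · cos φ₂ · sin²(Δλ/2) = 0.018486.
c = 2·atan2(√a, √(1−a)) = 0.27277 rad → d = 6371·c ≈ 1737.84 km ≈ 938.36 nmi.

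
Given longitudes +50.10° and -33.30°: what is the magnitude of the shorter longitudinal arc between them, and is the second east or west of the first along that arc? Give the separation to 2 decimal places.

Raw difference: -33.30 − 50.10 = -83.4°.
Normalise into (−180°, 180°]: -83.4° stays -83.4°.
Negative ⇒ the second point lies to the west; separation 83.40°.

83.40° west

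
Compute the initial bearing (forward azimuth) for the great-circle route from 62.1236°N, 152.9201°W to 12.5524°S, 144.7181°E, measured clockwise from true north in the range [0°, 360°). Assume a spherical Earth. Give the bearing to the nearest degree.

240°

Δλ = 144.7181 − -152.9201 = 297.6382°; wrapped into (−180°, 180°]: -62.3618°.
θ = atan2( sin Δλ · cos φ₂ , cos φ₁ · sin φ₂ − sin φ₁ · cos φ₂ · cos Δλ )
  = atan2(-0.86472, -0.50187) = -120.130° → normalised to [0°, 360°): 239.870°.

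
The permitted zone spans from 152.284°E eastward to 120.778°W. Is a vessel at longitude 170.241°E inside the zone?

Yes

Band width going east from +152.284° to -120.778°: ((-120.778 − 152.284) mod 360) = 86.938°.
Offset of +170.241° east of the west edge: ((170.241 − 152.284) mod 360) = 17.957°.
17.957° ≤ 86.938° ⇒ inside.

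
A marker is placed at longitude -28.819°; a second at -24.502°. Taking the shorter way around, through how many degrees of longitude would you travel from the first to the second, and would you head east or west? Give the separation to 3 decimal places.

Raw difference: -24.502 − -28.819 = 4.317°.
Normalise into (−180°, 180°]: 4.317° stays 4.317°.
Positive ⇒ the second point lies to the east; separation 4.317°.

4.317° east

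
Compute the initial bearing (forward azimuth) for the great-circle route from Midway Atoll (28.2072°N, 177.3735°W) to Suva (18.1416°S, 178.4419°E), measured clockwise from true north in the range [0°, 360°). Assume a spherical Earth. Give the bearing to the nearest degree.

185°

Δλ = 178.4419 − -177.3735 = 355.8154°; wrapped into (−180°, 180°]: -4.1846°.
θ = atan2( sin Δλ · cos φ₂ , cos φ₁ · sin φ₂ − sin φ₁ · cos φ₂ · cos Δλ )
  = atan2(-0.06934, -0.72236) = -174.517° → normalised to [0°, 360°): 185.483°.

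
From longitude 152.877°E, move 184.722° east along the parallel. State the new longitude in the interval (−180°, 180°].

Start at +152.877°; shift +184.722° → +337.599°.
+337.599° lies outside (−180°, 180°]; subtract 360° → -22.401°.

22.401°W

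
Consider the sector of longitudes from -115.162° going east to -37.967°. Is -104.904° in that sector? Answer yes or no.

Band width going east from -115.162° to -37.967°: ((-37.967 − -115.162) mod 360) = 77.195°.
Offset of -104.904° east of the west edge: ((-104.904 − -115.162) mod 360) = 10.258°.
10.258° ≤ 77.195° ⇒ inside.

Yes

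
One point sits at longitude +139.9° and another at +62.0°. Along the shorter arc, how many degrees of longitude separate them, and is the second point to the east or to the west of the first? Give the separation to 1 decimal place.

Raw difference: 62.0 − 139.9 = -77.9°.
Normalise into (−180°, 180°]: -77.9° stays -77.9°.
Negative ⇒ the second point lies to the west; separation 77.9°.

77.9° west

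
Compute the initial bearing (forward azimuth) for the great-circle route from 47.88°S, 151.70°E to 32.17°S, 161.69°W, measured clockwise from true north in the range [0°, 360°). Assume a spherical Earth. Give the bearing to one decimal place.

Δλ = -161.69 − 151.70 = -313.39°; wrapped into (−180°, 180°]: 46.61°.
θ = atan2( sin Δλ · cos φ₂ , cos φ₁ · sin φ₂ − sin φ₁ · cos φ₂ · cos Δλ )
  = atan2(0.61513, 0.07422) = 83.120° → normalised to [0°, 360°): 83.120°.

83.1°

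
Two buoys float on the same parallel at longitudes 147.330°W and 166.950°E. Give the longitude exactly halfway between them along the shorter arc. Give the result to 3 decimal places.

Signed shortest Δλ from -147.330° to +166.950° is -45.720°.
Midpoint longitude = -147.330° + (-45.720°)/2 = -147.330° − 22.860° = -170.190°.
(The naïve average (-147.330 + +166.950)/2 = 9.81° is on the wrong side of the globe.)

170.190°W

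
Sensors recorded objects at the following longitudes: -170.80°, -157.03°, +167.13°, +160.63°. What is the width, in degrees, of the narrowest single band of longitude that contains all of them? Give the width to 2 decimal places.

Sort the longitudes: -170.80°, -157.03°, +160.63°, +167.13°.
Eastward gaps between consecutive values (wrapping around): 13.77°, 317.66°, 6.50°, 22.07°.
Largest gap = 317.66° ⇒ minimal covering band is its complement: 360° − 317.66° = 42.34°.
Band runs from +160.63° eastward to -157.03°, crossing the antimeridian.

42.34°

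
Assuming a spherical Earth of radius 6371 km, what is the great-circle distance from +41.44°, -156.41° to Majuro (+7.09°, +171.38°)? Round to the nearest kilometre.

Δλ = 171.38 − -156.41 = 327.79°; wrapped into (−180°, 180°]: -32.21°.
Δφ = 7.09 − 41.44 = -34.35°.
a = sin²(Δφ/2) + cos φ₁ · cos φ₂ · sin²(Δλ/2) = 0.144441.
c = 2·atan2(√a, √(1−a)) = 0.77971 rad → d = 6371·c ≈ 4967.53 km.

4968 km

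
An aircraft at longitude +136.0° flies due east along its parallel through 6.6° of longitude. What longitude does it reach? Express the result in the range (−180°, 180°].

Start at +136.0°; shift +6.6° → +142.6°.
+142.6° already lies in (−180°, 180°].

+142.6°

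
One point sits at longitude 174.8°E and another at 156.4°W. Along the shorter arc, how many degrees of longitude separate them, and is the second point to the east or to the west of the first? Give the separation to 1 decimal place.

28.8° east

Raw difference: -156.4 − 174.8 = -331.2°.
Normalise into (−180°, 180°]: -331.2° + 360° = 28.8°.
Positive ⇒ the second point lies to the east; separation 28.8°.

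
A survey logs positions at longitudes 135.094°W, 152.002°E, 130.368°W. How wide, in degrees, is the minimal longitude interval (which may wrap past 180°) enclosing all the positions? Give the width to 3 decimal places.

Sort the longitudes: -135.094°, -130.368°, +152.002°.
Eastward gaps between consecutive values (wrapping around): 4.726°, 282.370°, 72.904°.
Largest gap = 282.370° ⇒ minimal covering band is its complement: 360° − 282.370° = 77.630°.
Band runs from +152.002° eastward to -130.368°, crossing the antimeridian.

77.630°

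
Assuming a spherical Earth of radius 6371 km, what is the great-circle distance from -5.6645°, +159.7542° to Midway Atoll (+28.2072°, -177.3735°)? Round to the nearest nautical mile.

2427 nmi

Δλ = -177.3735 − 159.7542 = -337.1277°; wrapped into (−180°, 180°]: 22.8723°.
Δφ = 28.2072 − -5.6645 = 33.8717°.
a = sin²(Δφ/2) + cos φ₁ · cos φ₂ · sin²(Δλ/2) = 0.119332.
c = 2·atan2(√a, √(1−a)) = 0.70542 rad → d = 6371·c ≈ 4494.26 km ≈ 2426.70 nmi.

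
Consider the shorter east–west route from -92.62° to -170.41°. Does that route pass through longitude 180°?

No

Signed shortest Δλ = ((-170.41 − -92.62 + 180) mod 360) − 180 = -77.79°.
Going west by 77.79° from -92.62° reaches -170.41° without touching 180°.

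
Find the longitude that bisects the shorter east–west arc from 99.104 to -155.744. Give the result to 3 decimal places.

Signed shortest Δλ from +99.104° to -155.744° is +105.152°.
Midpoint longitude = +99.104° + (+105.152°)/2 = +99.104° + 52.576° = +151.680°.
(The naïve average (+99.104 + -155.744)/2 = -28.32° is on the wrong side of the globe.)

+151.680°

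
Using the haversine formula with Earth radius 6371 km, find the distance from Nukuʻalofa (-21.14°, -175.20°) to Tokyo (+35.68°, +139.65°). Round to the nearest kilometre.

Δλ = 139.65 − -175.20 = 314.85°; wrapped into (−180°, 180°]: -45.15°.
Δφ = 35.68 − -21.14 = 56.82°.
a = sin²(Δφ/2) + cos φ₁ · cos φ₂ · sin²(Δλ/2) = 0.338018.
c = 2·atan2(√a, √(1−a)) = 1.24088 rad → d = 6371·c ≈ 7905.64 km.

7906 km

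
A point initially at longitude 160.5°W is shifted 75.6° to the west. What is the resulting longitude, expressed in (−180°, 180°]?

Start at -160.5°; shift −75.6° → -236.1°.
-236.1° lies outside (−180°, 180°]; add 360° → +123.9°.

123.9°E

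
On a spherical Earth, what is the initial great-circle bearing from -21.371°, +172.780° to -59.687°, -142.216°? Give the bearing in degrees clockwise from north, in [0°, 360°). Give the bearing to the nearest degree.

Δλ = -142.216 − 172.780 = -314.996°; wrapped into (−180°, 180°]: 45.004°.
θ = atan2( sin Δλ · cos φ₂ , cos φ₁ · sin φ₂ − sin φ₁ · cos φ₂ · cos Δλ )
  = atan2(0.35692, -0.67388) = 152.092° → normalised to [0°, 360°): 152.092°.

152°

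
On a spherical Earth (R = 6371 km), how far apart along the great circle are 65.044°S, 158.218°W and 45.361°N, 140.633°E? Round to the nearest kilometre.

Δλ = 140.633 − -158.218 = 298.851°; wrapped into (−180°, 180°]: -61.149°.
Δφ = 45.361 − -65.044 = 110.405°.
a = sin²(Δφ/2) + cos φ₁ · cos φ₂ · sin²(Δλ/2) = 0.751031.
c = 2·atan2(√a, √(1−a)) = 2.09678 rad → d = 6371·c ≈ 13358.56 km.

13359 km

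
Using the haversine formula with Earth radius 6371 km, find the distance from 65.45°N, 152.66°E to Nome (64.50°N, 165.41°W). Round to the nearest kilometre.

Δλ = -165.41 − 152.66 = -318.07°; wrapped into (−180°, 180°]: 41.93°.
Δφ = 64.50 − 65.45 = -0.95°.
a = sin²(Δφ/2) + cos φ₁ · cos φ₂ · sin²(Δλ/2) = 0.022968.
c = 2·atan2(√a, √(1−a)) = 0.30427 rad → d = 6371·c ≈ 1938.53 km.

1939 km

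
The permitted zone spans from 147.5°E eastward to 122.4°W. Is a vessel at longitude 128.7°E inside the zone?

Band width going east from +147.5° to -122.4°: ((-122.4 − 147.5) mod 360) = 90.1°.
Offset of +128.7° east of the west edge: ((128.7 − 147.5) mod 360) = 341.2°.
341.2° > 90.1° ⇒ outside.

No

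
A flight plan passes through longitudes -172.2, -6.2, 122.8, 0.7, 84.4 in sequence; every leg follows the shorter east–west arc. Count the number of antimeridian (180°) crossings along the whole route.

0

Leg 1: -172.2° → -6.2°, shortest Δλ = 166.0° (east) — does not cross 180°.
Leg 2: -6.2° → +122.8°, shortest Δλ = 129.0° (east) — does not cross 180°.
Leg 3: +122.8° → +0.7°, shortest Δλ = -122.1° (west) — does not cross 180°.
Leg 4: +0.7° → +84.4°, shortest Δλ = 83.7° (east) — does not cross 180°.
Total crossings: 0.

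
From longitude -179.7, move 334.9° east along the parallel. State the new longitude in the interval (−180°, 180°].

+155.2°

Start at -179.7°; shift +334.9° → +155.2°.
+155.2° already lies in (−180°, 180°].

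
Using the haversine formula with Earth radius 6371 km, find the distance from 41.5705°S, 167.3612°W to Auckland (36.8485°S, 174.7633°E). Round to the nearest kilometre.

1624 km

Δλ = 174.7633 − -167.3612 = 342.1245°; wrapped into (−180°, 180°]: -17.8755°.
Δφ = -36.8485 − -41.5705 = 4.7220°.
a = sin²(Δφ/2) + cos φ₁ · cos φ₂ · sin²(Δλ/2) = 0.016147.
c = 2·atan2(√a, √(1−a)) = 0.25483 rad → d = 6371·c ≈ 1623.55 km.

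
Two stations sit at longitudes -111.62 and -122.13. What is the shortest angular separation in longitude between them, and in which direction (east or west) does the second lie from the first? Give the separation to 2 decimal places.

10.51° west

Raw difference: -122.13 − -111.62 = -10.51°.
Normalise into (−180°, 180°]: -10.51° stays -10.51°.
Negative ⇒ the second point lies to the west; separation 10.51°.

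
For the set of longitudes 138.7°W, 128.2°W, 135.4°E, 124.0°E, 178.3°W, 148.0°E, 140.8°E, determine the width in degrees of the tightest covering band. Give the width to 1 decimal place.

107.8°

Sort the longitudes: -178.3°, -138.7°, -128.2°, +124.0°, +135.4°, +140.8°, +148.0°.
Eastward gaps between consecutive values (wrapping around): 39.6°, 10.5°, 252.2°, 11.4°, 5.4°, 7.2°, 33.7°.
Largest gap = 252.2° ⇒ minimal covering band is its complement: 360° − 252.2° = 107.8°.
Band runs from +124.0° eastward to -128.2°, crossing the antimeridian.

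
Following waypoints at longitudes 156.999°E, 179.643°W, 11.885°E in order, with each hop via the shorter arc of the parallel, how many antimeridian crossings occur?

2

Leg 1: +156.999° → -179.643°, shortest Δλ = 23.358° (east) — crosses 180°.
Leg 2: -179.643° → +11.885°, shortest Δλ = -168.472° (west) — crosses 180°.
Total crossings: 2.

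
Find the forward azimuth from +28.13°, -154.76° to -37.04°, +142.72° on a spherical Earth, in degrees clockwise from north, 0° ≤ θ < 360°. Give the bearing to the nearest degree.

225°

Δλ = 142.72 − -154.76 = 297.48°; wrapped into (−180°, 180°]: -62.52°.
θ = atan2( sin Δλ · cos φ₂ , cos φ₁ · sin φ₂ − sin φ₁ · cos φ₂ · cos Δλ )
  = atan2(-0.70815, -0.70488) = -134.867° → normalised to [0°, 360°): 225.133°.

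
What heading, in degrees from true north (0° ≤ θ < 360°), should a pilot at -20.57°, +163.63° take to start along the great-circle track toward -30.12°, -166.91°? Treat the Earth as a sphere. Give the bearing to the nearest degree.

116°

Δλ = -166.91 − 163.63 = -330.54°; wrapped into (−180°, 180°]: 29.46°.
θ = atan2( sin Δλ · cos φ₂ , cos φ₁ · sin φ₂ − sin φ₁ · cos φ₂ · cos Δλ )
  = atan2(0.42541, -0.20520) = 115.751° → normalised to [0°, 360°): 115.751°.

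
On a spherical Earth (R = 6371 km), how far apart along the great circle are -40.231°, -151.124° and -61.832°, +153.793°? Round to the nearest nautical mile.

2350 nmi

Δλ = 153.793 − -151.124 = 304.917°; wrapped into (−180°, 180°]: -55.083°.
Δφ = -61.832 − -40.231 = -21.601°.
a = sin²(Δφ/2) + cos φ₁ · cos φ₂ · sin²(Δλ/2) = 0.112169.
c = 2·atan2(√a, √(1−a)) = 0.68303 rad → d = 6371·c ≈ 4351.60 km ≈ 2349.67 nmi.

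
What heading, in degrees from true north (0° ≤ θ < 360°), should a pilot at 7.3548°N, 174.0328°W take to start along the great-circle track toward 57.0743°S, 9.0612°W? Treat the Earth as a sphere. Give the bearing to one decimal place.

Δλ = -9.0612 − -174.0328 = 164.9716°.
θ = atan2( sin Δλ · cos φ₂ , cos φ₁ · sin φ₂ − sin φ₁ · cos φ₂ · cos Δλ )
  = atan2(0.14094, -0.76527) = 169.565° → normalised to [0°, 360°): 169.565°.

169.6°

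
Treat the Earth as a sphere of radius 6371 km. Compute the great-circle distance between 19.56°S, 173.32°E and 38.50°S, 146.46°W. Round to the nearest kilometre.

Δλ = -146.46 − 173.32 = -319.78°; wrapped into (−180°, 180°]: 40.22°.
Δφ = -38.50 − -19.56 = -18.94°.
a = sin²(Δφ/2) + cos φ₁ · cos φ₂ · sin²(Δλ/2) = 0.114247.
c = 2·atan2(√a, √(1−a)) = 0.68959 rad → d = 6371·c ≈ 4393.39 km.

4393 km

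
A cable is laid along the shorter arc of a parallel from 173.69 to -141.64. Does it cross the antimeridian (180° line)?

Naïve |-141.64 − 173.69| = 315.33° > 180°, so the shorter arc goes the other way round — across 180°.
Signed shortest Δλ = ((-141.64 − 173.69 + 180) mod 360) − 180 = 44.67°.
Going east by 44.67° from +173.69° passes through 180° before reaching -141.64°.

Yes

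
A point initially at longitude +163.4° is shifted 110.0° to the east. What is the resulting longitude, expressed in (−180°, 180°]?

Start at +163.4°; shift +110.0° → +273.4°.
+273.4° lies outside (−180°, 180°]; subtract 360° → -86.6°.

-86.6°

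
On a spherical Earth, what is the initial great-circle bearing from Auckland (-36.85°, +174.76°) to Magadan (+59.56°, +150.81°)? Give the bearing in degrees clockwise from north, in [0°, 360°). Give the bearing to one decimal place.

Δλ = 150.81 − 174.76 = -23.95°.
θ = atan2( sin Δλ · cos φ₂ , cos φ₁ · sin φ₂ − sin φ₁ · cos φ₂ · cos Δλ )
  = atan2(-0.20566, 0.96759) = -12.000° → normalised to [0°, 360°): 348.000°.

348.0°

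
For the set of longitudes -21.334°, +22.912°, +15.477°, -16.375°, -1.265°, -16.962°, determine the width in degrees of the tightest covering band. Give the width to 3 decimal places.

44.246°

Sort the longitudes: -21.334°, -16.962°, -16.375°, -1.265°, +15.477°, +22.912°.
Eastward gaps between consecutive values (wrapping around): 4.372°, 0.587°, 15.110°, 16.742°, 7.435°, 315.754°.
Largest gap = 315.754° ⇒ minimal covering band is its complement: 360° − 315.754° = 44.246°.
Band runs from -21.334° eastward to +22.912°.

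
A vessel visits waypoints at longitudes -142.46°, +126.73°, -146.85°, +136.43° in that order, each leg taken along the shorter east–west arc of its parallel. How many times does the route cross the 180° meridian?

3

Leg 1: -142.46° → +126.73°, shortest Δλ = -90.81° (west) — crosses 180°.
Leg 2: +126.73° → -146.85°, shortest Δλ = 86.42° (east) — crosses 180°.
Leg 3: -146.85° → +136.43°, shortest Δλ = -76.72° (west) — crosses 180°.
Total crossings: 3.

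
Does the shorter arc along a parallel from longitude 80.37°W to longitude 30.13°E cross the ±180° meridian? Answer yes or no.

Signed shortest Δλ = ((30.13 − -80.37 + 180) mod 360) − 180 = 110.5°.
Going east by 110.5° from -80.37° reaches +30.13° without touching 180°.

No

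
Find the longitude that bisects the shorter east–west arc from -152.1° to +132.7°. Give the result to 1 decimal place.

+170.3°

Signed shortest Δλ from -152.1° to +132.7° is -75.2°.
Midpoint longitude = -152.1° + (-75.2°)/2 = -152.1° − 37.6° = -189.7°.
Normalise into (−180°, 180°]: +170.3°.
(The naïve average (-152.1 + +132.7)/2 = -9.7° is on the wrong side of the globe.)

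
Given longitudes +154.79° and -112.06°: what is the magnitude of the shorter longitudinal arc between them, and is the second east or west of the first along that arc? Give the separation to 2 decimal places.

93.15° east

Raw difference: -112.06 − 154.79 = -266.85°.
Normalise into (−180°, 180°]: -266.85° + 360° = 93.15°.
Positive ⇒ the second point lies to the east; separation 93.15°.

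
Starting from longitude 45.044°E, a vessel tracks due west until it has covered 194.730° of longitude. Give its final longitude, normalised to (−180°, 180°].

149.686°W

Start at +45.044°; shift −194.730° → -149.686°.
-149.686° already lies in (−180°, 180°].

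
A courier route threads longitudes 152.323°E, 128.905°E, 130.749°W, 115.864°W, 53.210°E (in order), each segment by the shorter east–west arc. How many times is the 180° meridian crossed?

Leg 1: +152.323° → +128.905°, shortest Δλ = -23.418° (west) — does not cross 180°.
Leg 2: +128.905° → -130.749°, shortest Δλ = 100.346° (east) — crosses 180°.
Leg 3: -130.749° → -115.864°, shortest Δλ = 14.885° (east) — does not cross 180°.
Leg 4: -115.864° → +53.210°, shortest Δλ = 169.074° (east) — does not cross 180°.
Total crossings: 1.

1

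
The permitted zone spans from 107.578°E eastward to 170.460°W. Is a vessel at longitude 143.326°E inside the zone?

Yes

Band width going east from +107.578° to -170.460°: ((-170.460 − 107.578) mod 360) = 81.962°.
Offset of +143.326° east of the west edge: ((143.326 − 107.578) mod 360) = 35.748°.
35.748° ≤ 81.962° ⇒ inside.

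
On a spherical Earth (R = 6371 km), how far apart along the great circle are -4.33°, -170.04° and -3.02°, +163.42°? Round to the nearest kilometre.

2948 km

Δλ = 163.42 − -170.04 = 333.46°; wrapped into (−180°, 180°]: -26.54°.
Δφ = -3.02 − -4.33 = 1.31°.
a = sin²(Δφ/2) + cos φ₁ · cos φ₂ · sin²(Δλ/2) = 0.052596.
c = 2·atan2(√a, √(1−a)) = 0.46280 rad → d = 6371·c ≈ 2948.47 km.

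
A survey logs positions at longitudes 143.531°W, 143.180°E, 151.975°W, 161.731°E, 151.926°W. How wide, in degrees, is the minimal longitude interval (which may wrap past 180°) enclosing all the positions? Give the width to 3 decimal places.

Sort the longitudes: -151.975°, -151.926°, -143.531°, +143.180°, +161.731°.
Eastward gaps between consecutive values (wrapping around): 0.049°, 8.395°, 286.711°, 18.551°, 46.294°.
Largest gap = 286.711° ⇒ minimal covering band is its complement: 360° − 286.711° = 73.289°.
Band runs from +143.180° eastward to -143.531°, crossing the antimeridian.

73.289°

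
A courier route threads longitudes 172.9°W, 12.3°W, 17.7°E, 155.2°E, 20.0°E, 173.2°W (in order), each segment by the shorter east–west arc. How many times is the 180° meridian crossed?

Leg 1: -172.9° → -12.3°, shortest Δλ = 160.6° (east) — does not cross 180°.
Leg 2: -12.3° → +17.7°, shortest Δλ = 30.0° (east) — does not cross 180°.
Leg 3: +17.7° → +155.2°, shortest Δλ = 137.5° (east) — does not cross 180°.
Leg 4: +155.2° → +20.0°, shortest Δλ = -135.2° (west) — does not cross 180°.
Leg 5: +20.0° → -173.2°, shortest Δλ = 166.8° (east) — crosses 180°.
Total crossings: 1.

1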